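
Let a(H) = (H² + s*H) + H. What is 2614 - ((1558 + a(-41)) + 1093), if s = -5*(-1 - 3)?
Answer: -857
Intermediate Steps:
s = 20 (s = -5*(-4) = 20)
a(H) = H² + 21*H (a(H) = (H² + 20*H) + H = H² + 21*H)
2614 - ((1558 + a(-41)) + 1093) = 2614 - ((1558 - 41*(21 - 41)) + 1093) = 2614 - ((1558 - 41*(-20)) + 1093) = 2614 - ((1558 + 820) + 1093) = 2614 - (2378 + 1093) = 2614 - 1*3471 = 2614 - 3471 = -857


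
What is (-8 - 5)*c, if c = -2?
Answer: 26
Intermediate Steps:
(-8 - 5)*c = (-8 - 5)*(-2) = -13*(-2) = 26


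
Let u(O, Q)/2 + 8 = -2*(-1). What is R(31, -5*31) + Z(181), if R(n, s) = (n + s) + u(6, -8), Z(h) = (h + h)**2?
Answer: 130908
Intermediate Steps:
Z(h) = 4*h**2 (Z(h) = (2*h)**2 = 4*h**2)
u(O, Q) = -12 (u(O, Q) = -16 + 2*(-2*(-1)) = -16 + 2*2 = -16 + 4 = -12)
R(n, s) = -12 + n + s (R(n, s) = (n + s) - 12 = -12 + n + s)
R(31, -5*31) + Z(181) = (-12 + 31 - 5*31) + 4*181**2 = (-12 + 31 - 155) + 4*32761 = -136 + 131044 = 130908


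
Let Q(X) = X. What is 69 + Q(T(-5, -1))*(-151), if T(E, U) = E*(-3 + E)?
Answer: -5971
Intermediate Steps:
69 + Q(T(-5, -1))*(-151) = 69 - 5*(-3 - 5)*(-151) = 69 - 5*(-8)*(-151) = 69 + 40*(-151) = 69 - 6040 = -5971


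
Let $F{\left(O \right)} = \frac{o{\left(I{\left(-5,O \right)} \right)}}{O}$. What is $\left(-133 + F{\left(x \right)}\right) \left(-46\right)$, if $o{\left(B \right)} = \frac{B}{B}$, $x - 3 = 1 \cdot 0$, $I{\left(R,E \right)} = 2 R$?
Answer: $\frac{18308}{3} \approx 6102.7$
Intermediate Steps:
$x = 3$ ($x = 3 + 1 \cdot 0 = 3 + 0 = 3$)
$o{\left(B \right)} = 1$
$F{\left(O \right)} = \frac{1}{O}$ ($F{\left(O \right)} = 1 \frac{1}{O} = \frac{1}{O}$)
$\left(-133 + F{\left(x \right)}\right) \left(-46\right) = \left(-133 + \frac{1}{3}\right) \left(-46\right) = \left(- \frac{398}{3}\right) \left(-46\right) = \frac{18308}{3}$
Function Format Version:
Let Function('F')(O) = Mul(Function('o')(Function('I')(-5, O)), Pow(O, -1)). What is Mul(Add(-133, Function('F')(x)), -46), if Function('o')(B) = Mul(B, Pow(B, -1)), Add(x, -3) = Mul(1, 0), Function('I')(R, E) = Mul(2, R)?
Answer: Rational(18308, 3) ≈ 6102.7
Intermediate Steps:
x = 3 (x = Add(3, Mul(1, 0)) = Add(3, 0) = 3)
Function('o')(B) = 1
Function('F')(O) = Pow(O, -1) (Function('F')(O) = Mul(1, Pow(O, -1)) = Pow(O, -1))
Mul(Add(-133, Function('F')(x)), -46) = Mul(Add(-133, Pow(3, -1)), -46) = Mul(Add(-133, Rational(1, 3)), -46) = Mul(Rational(-398, 3), -46) = Rational(18308, 3)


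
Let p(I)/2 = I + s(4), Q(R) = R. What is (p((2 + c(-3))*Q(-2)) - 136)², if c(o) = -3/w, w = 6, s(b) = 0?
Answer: 20164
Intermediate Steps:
c(o) = -½ (c(o) = -3/6 = -3*⅙ = -½)
p(I) = 2*I (p(I) = 2*(I + 0) = 2*I)
(p((2 + c(-3))*Q(-2)) - 136)² = (2*((2 - ½)*(-2)) - 136)² = (2*((3/2)*(-2)) - 136)² = (2*(-3) - 136)² = (-6 - 136)² = (-142)² = 20164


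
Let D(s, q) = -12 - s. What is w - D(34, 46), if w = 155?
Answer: 201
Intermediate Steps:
w - D(34, 46) = 155 - (-12 - 1*34) = 155 - (-12 - 34) = 155 - 1*(-46) = 155 + 46 = 201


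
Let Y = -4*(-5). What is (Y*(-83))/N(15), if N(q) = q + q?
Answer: -166/3 ≈ -55.333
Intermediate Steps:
Y = 20
N(q) = 2*q
(Y*(-83))/N(15) = (20*(-83))/((2*15)) = -1660/30 = -1660*1/30 = -166/3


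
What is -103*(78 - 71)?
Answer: -721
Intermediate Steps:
-103*(78 - 71) = -103*7 = -721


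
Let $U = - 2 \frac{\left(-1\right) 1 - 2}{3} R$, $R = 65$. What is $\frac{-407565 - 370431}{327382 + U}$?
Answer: $- \frac{194499}{81878} \approx -2.3755$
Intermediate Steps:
$U = 130$ ($U = - 2 \frac{\left(-1\right) 1 - 2}{3} \cdot 65 = - 2 \left(-1 - 2\right) \frac{1}{3} \cdot 65 = - 2 \left(\left(-3\right) \frac{1}{3}\right) 65 = \left(-2\right) \left(-1\right) 65 = 2 \cdot 65 = 130$)
$\frac{-407565 - 370431}{327382 + U} = \frac{-407565 - 370431}{327382 + 130} = - \frac{777996}{327512} = \left(-777996\right) \frac{1}{327512} = - \frac{194499}{81878}$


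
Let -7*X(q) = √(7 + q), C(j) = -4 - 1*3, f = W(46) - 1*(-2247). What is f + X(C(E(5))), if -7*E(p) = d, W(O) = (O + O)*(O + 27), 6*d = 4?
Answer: 8963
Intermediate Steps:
d = ⅔ (d = (⅙)*4 = ⅔ ≈ 0.66667)
W(O) = 2*O*(27 + O) (W(O) = (2*O)*(27 + O) = 2*O*(27 + O))
E(p) = -2/21 (E(p) = -⅐*⅔ = -2/21)
f = 8963 (f = 2*46*(27 + 46) - 1*(-2247) = 2*46*73 + 2247 = 6716 + 2247 = 8963)
C(j) = -7 (C(j) = -4 - 3 = -7)
X(q) = -√(7 + q)/7
f + X(C(E(5))) = 8963 - √(7 - 7)/7 = 8963 - √0/7 = 8963 - ⅐*0 = 8963 + 0 = 8963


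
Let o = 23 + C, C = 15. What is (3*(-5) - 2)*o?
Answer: -646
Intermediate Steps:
o = 38 (o = 23 + 15 = 38)
(3*(-5) - 2)*o = (3*(-5) - 2)*38 = (-15 - 2)*38 = -17*38 = -646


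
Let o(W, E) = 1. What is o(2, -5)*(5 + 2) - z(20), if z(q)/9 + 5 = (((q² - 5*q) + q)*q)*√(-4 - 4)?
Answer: 52 - 115200*I*√2 ≈ 52.0 - 1.6292e+5*I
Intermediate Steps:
z(q) = -45 + 18*I*q*√2*(q² - 4*q) (z(q) = -45 + 9*((((q² - 5*q) + q)*q)*√(-4 - 4)) = -45 + 9*(((q² - 4*q)*q)*√(-8)) = -45 + 9*((q*(q² - 4*q))*(2*I*√2)) = -45 + 9*(2*I*q*√2*(q² - 4*q)) = -45 + 18*I*q*√2*(q² - 4*q))
o(2, -5)*(5 + 2) - z(20) = 1*(5 + 2) - (-45 - 72*I*√2*20² + 18*I*√2*20³) = 1*7 - (-45 - 72*I*√2*400 + 18*I*√2*8000) = 7 - (-45 - 28800*I*√2 + 144000*I*√2) = 7 - (-45 + 115200*I*√2) = 7 + (45 - 115200*I*√2) = 52 - 115200*I*√2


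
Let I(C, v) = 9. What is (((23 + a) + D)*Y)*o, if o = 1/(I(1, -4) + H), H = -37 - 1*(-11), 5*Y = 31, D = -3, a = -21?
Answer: 31/85 ≈ 0.36471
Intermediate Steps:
Y = 31/5 (Y = (1/5)*31 = 31/5 ≈ 6.2000)
H = -26 (H = -37 + 11 = -26)
o = -1/17 (o = 1/(9 - 26) = 1/(-17) = -1/17 ≈ -0.058824)
(((23 + a) + D)*Y)*o = (((23 - 21) - 3)*(31/5))*(-1/17) = ((2 - 3)*(31/5))*(-1/17) = -1*31/5*(-1/17) = -31/5*(-1/17) = 31/85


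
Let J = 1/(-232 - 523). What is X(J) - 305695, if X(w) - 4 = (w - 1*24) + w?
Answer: -230814827/755 ≈ -3.0572e+5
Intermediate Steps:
J = -1/755 (J = 1/(-755) = -1/755 ≈ -0.0013245)
X(w) = -20 + 2*w (X(w) = 4 + ((w - 1*24) + w) = 4 + ((w - 24) + w) = 4 + ((-24 + w) + w) = 4 + (-24 + 2*w) = -20 + 2*w)
X(J) - 305695 = (-20 + 2*(-1/755)) - 305695 = (-20 - 2/755) - 305695 = -15102/755 - 305695 = -230814827/755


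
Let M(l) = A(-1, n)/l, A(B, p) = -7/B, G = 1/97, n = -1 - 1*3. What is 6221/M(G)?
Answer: 6221/679 ≈ 9.1620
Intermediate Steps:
n = -4 (n = -1 - 3 = -4)
G = 1/97 ≈ 0.010309
M(l) = 7/l (M(l) = (-7/(-1))/l = (-7*(-1))/l = 7/l)
6221/M(G) = 6221/((7/(1/97))) = 6221/((7*97)) = 6221/679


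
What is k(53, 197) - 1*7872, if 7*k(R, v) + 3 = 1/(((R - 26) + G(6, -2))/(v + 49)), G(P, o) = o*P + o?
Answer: -716145/91 ≈ -7869.7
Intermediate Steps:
G(P, o) = o + P*o (G(P, o) = P*o + o = o + P*o)
k(R, v) = -3/7 + (49 + v)/(7*(-40 + R)) (k(R, v) = -3/7 + 1/(7*((((R - 26) - 2*(1 + 6))/(v + 49)))) = -3/7 + 1/(7*((((-26 + R) - 2*7)/(49 + v)))) = -3/7 + 1/(7*((((-26 + R) - 14)/(49 + v)))) = -3/7 + 1/(7*(((-40 + R)/(49 + v)))) = -3/7 + ((49 + v)/(-40 + R))/7 = -3/7 + (49 + v)/(7*(-40 + R)))
k(53, 197) - 1*7872 = (-169 - 1*197 + 3*53)/(7*(40 - 1*53)) - 1*7872 = (-169 - 197 + 159)/(7*(40 - 53)) - 7872 = (⅐)*(-207)/(-13) - 7872 = (⅐)*(-1/13)*(-207) - 7872 = 207/91 - 7872 = -716145/91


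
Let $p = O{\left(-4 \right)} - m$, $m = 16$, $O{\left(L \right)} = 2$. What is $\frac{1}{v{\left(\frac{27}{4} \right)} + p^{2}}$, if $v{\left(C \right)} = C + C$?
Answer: $\frac{2}{419} \approx 0.0047733$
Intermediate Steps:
$v{\left(C \right)} = 2 C$
$p = -14$ ($p = 2 - 16 = -14$)
$\frac{1}{v{\left(\frac{27}{4} \right)} + p^{2}} = \frac{1}{2 \cdot \frac{27}{4} + \left(-14\right)^{2}} = \frac{1}{2 \cdot 27 \cdot \frac{1}{4} + 196} = \frac{1}{2 \cdot \frac{27}{4} + 196} = \frac{1}{\frac{27}{2} + 196} = \frac{1}{\frac{419}{2}} = \frac{2}{419}$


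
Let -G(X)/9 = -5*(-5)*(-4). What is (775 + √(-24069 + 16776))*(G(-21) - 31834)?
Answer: -23973850 - 30934*I*√7293 ≈ -2.3974e+7 - 2.6417e+6*I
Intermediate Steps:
G(X) = 900 (G(X) = -9*(-5*(-5))*(-4) = -225*(-4) = -9*(-100) = 900)
(775 + √(-24069 + 16776))*(G(-21) - 31834) = (775 + √(-24069 + 16776))*(900 - 31834) = (775 + √(-7293))*(-30934) = (775 + I*√7293)*(-30934) = -23973850 - 30934*I*√7293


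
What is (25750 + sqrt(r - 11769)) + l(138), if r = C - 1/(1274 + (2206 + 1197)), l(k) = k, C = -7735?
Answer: 25888 + I*sqrt(426636917493)/4677 ≈ 25888.0 + 139.66*I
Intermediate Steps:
r = -36176596/4677 (r = -7735 - 1/(1274 + (2206 + 1197)) = -7735 - 1/(1274 + 3403) = -7735 - 1/4677 = -36176596/4677 ≈ -7735.0)
(25750 + sqrt(r - 11769)) + l(138) = (25750 + sqrt(-36176596/4677 - 11769)) + 138 = (25750 + sqrt(-91220209/4677)) + 138 = (25750 + I*sqrt(426636917493)/4677) + 138 = 25888 + I*sqrt(426636917493)/4677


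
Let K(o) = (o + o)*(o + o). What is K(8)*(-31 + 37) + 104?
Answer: 1640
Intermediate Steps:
K(o) = 4*o**2 (K(o) = (2*o)*(2*o) = 4*o**2)
K(8)*(-31 + 37) + 104 = (4*8**2)*(-31 + 37) + 104 = (4*64)*6 + 104 = 256*6 + 104 = 1536 + 104 = 1640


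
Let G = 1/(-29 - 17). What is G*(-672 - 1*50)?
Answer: 361/23 ≈ 15.696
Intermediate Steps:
G = -1/46 (G = 1/(-46) = -1/46 ≈ -0.021739)
G*(-672 - 1*50) = -(-672 - 1*50)/46 = -(-672 - 50)/46 = -1/46*(-722) = 361/23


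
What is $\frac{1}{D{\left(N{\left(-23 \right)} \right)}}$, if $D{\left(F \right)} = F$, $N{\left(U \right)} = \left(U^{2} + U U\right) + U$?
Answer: $\frac{1}{1035} \approx 0.00096618$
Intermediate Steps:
$N{\left(U \right)} = U + 2 U^{2}$ ($N{\left(U \right)} = \left(U^{2} + U^{2}\right) + U = 2 U^{2} + U = U + 2 U^{2}$)
$\frac{1}{D{\left(N{\left(-23 \right)} \right)}} = \frac{1}{\left(-23\right) \left(1 + 2 \left(-23\right)\right)} = \frac{1}{\left(-23\right) \left(1 - 46\right)} = \frac{1}{\left(-23\right) \left(-45\right)} = \frac{1}{1035}$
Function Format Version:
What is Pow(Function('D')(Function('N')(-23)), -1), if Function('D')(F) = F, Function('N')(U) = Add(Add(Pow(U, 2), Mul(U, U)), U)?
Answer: Rational(1, 1035) ≈ 0.00096618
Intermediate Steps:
Function('N')(U) = Add(U, Mul(2, Pow(U, 2))) (Function('N')(U) = Add(Add(Pow(U, 2), Pow(U, 2)), U) = Add(Mul(2, Pow(U, 2)), U) = Add(U, Mul(2, Pow(U, 2))))
Pow(Function('D')(Function('N')(-23)), -1) = Pow(Mul(-23, Add(1, Mul(2, -23))), -1) = Pow(Mul(-23, Add(1, -46)), -1) = Pow(Mul(-23, -45), -1) = Pow(1035, -1) = Rational(1, 1035)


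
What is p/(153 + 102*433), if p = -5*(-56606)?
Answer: 25730/4029 ≈ 6.3862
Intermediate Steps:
p = 283030
p/(153 + 102*433) = 283030/(153 + 102*433) = 283030/(153 + 44166) = 283030/44319 = 283030*(1/44319) = 25730/4029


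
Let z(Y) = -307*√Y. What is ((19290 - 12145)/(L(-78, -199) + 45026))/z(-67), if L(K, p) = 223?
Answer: 7145*I*√67/930726681 ≈ 6.2837e-5*I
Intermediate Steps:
((19290 - 12145)/(L(-78, -199) + 45026))/z(-67) = ((19290 - 12145)/(223 + 45026))/((-307*I*√67)) = (7145/45249)/((-307*I*√67)) = (7145*(1/45249))/((-307*I*√67)) = 7145*(I*√67/20569)/45249 = 7145*I*√67/930726681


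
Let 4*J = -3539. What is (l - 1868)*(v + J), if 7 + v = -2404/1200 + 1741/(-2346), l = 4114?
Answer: -19638334478/9775 ≈ -2.0090e+6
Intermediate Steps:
J = -3539/4 (J = (1/4)*(-3539) = -3539/4 ≈ -884.75)
v = -381047/39100 (v = -7 + (-2404/1200 + 1741/(-2346)) = -7 + (-2404*1/1200 + 1741*(-1/2346)) = -7 + (-601/300 - 1741/2346) = -7 - 107347/39100 = -381047/39100 ≈ -9.7455)
(l - 1868)*(v + J) = (4114 - 1868)*(-381047/39100 - 3539/4) = 2246*(-8743693/9775) = -19638334478/9775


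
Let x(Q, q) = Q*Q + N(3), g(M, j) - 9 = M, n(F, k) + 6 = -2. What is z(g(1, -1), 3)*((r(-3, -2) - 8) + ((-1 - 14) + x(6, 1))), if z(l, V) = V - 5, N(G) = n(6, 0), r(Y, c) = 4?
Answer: -18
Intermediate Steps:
n(F, k) = -8 (n(F, k) = -6 - 2 = -8)
g(M, j) = 9 + M
N(G) = -8
x(Q, q) = -8 + Q² (x(Q, q) = Q*Q - 8 = Q² - 8 = -8 + Q²)
z(l, V) = -5 + V
z(g(1, -1), 3)*((r(-3, -2) - 8) + ((-1 - 14) + x(6, 1))) = (-5 + 3)*((4 - 8) + ((-1 - 14) + (-8 + 6²))) = -2*(-4 + (-15 + (-8 + 36))) = -2*(-4 + (-15 + 28)) = -2*(-4 + 13) = -2*9 = -18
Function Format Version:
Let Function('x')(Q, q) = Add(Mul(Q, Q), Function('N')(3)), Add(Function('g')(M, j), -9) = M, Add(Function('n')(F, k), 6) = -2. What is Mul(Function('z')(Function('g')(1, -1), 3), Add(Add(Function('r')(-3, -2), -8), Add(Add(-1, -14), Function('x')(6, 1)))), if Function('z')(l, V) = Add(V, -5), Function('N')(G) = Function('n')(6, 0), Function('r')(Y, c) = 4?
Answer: -18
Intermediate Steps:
Function('n')(F, k) = -8 (Function('n')(F, k) = Add(-6, -2) = -8)
Function('g')(M, j) = Add(9, M)
Function('N')(G) = -8
Function('x')(Q, q) = Add(-8, Pow(Q, 2)) (Function('x')(Q, q) = Add(Mul(Q, Q), -8) = Add(Pow(Q, 2), -8) = Add(-8, Pow(Q, 2)))
Function('z')(l, V) = Add(-5, V)
Mul(Function('z')(Function('g')(1, -1), 3), Add(Add(Function('r')(-3, -2), -8), Add(Add(-1, -14), Function('x')(6, 1)))) = Mul(Add(-5, 3), Add(Add(4, -8), Add(Add(-1, -14), Add(-8, Pow(6, 2))))) = Mul(-2, Add(-4, Add(-15, Add(-8, 36)))) = Mul(-2, Add(-4, Add(-15, 28))) = Mul(-2, Add(-4, 13)) = Mul(-2, 9) = -18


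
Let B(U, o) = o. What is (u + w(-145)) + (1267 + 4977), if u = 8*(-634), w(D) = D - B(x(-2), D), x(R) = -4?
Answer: 1172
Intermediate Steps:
w(D) = 0 (w(D) = D - D = 0)
u = -5072
(u + w(-145)) + (1267 + 4977) = (-5072 + 0) + (1267 + 4977) = -5072 + 6244 = 1172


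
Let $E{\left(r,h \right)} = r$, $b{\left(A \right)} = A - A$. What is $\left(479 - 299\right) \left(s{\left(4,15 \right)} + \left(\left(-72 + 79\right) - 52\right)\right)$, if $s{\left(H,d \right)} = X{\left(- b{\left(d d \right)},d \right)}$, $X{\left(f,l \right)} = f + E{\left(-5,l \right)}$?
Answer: $-9000$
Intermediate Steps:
$b{\left(A \right)} = 0$
$X{\left(f,l \right)} = -5 + f$ ($X{\left(f,l \right)} = f - 5 = -5 + f$)
$s{\left(H,d \right)} = -5$ ($s{\left(H,d \right)} = -5 - 0 = -5 + 0 = -5$)
$\left(479 - 299\right) \left(s{\left(4,15 \right)} + \left(\left(-72 + 79\right) - 52\right)\right) = \left(479 - 299\right) \left(-5 + \left(\left(-72 + 79\right) - 52\right)\right) = 180 \left(-5 + \left(7 - 52\right)\right) = 180 \left(-5 - 45\right) = 180 \left(-50\right) = -9000$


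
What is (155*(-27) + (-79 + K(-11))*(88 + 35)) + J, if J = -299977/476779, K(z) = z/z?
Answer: -6569837818/476779 ≈ -13780.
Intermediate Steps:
K(z) = 1
J = -299977/476779 (J = -299977*1/476779 = -299977/476779 ≈ -0.62917)
(155*(-27) + (-79 + K(-11))*(88 + 35)) + J = (155*(-27) + (-79 + 1)*(88 + 35)) - 299977/476779 = (-4185 - 78*123) - 299977/476779 = (-4185 - 9594) - 299977/476779 = -13779 - 299977/476779 = -6569837818/476779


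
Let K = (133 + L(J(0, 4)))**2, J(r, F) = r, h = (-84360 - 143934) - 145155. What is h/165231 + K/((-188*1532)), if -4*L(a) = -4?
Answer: -9210514585/3965764308 ≈ -2.3225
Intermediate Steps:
h = -373449 (h = -228294 - 145155 = -373449)
L(a) = 1 (L(a) = -1/4*(-4) = 1)
K = 17956 (K = (133 + 1)**2 = 134**2 = 17956)
h/165231 + K/((-188*1532)) = -373449/165231 + 17956/((-188*1532)) = -373449*1/165231 + 17956/(-288016) = -124483/55077 + 17956*(-1/288016) = -124483/55077 - 4489/72004 = -9210514585/3965764308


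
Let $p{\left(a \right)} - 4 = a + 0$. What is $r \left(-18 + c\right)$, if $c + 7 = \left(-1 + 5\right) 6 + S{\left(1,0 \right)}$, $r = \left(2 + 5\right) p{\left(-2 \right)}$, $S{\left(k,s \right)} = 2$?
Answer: $14$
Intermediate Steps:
$p{\left(a \right)} = 4 + a$ ($p{\left(a \right)} = 4 + \left(a + 0\right) = 4 + a$)
$r = 14$ ($r = \left(2 + 5\right) \left(4 - 2\right) = 7 \cdot 2 = 14$)
$c = 19$ ($c = -7 + \left(\left(-1 + 5\right) 6 + 2\right) = -7 + \left(4 \cdot 6 + 2\right) = -7 + \left(24 + 2\right) = -7 + 26 = 19$)
$r \left(-18 + c\right) = 14 \left(-18 + 19\right) = 14 \cdot 1 = 14$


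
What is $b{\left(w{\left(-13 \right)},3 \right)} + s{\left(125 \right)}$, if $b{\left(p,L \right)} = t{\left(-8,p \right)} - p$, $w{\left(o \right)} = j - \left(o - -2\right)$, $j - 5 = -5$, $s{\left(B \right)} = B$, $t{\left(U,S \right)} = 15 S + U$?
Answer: $271$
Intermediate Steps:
$t{\left(U,S \right)} = U + 15 S$
$j = 0$ ($j = 5 - 5 = 0$)
$w{\left(o \right)} = -2 - o$ ($w{\left(o \right)} = 0 - \left(o - -2\right) = 0 - \left(o + 2\right) = 0 - \left(2 + o\right) = -2 - o$)
$b{\left(p,L \right)} = -8 + 14 p$ ($b{\left(p,L \right)} = \left(-8 + 15 p\right) - p = -8 + 14 p$)
$b{\left(w{\left(-13 \right)},3 \right)} + s{\left(125 \right)} = \left(-8 + 14 \left(-2 - -13\right)\right) + 125 = \left(-8 + 14 \left(-2 + 13\right)\right) + 125 = \left(-8 + 14 \cdot 11\right) + 125 = \left(-8 + 154\right) + 125 = 146 + 125 = 271$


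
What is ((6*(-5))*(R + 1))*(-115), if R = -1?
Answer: 0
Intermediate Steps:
((6*(-5))*(R + 1))*(-115) = ((6*(-5))*(-1 + 1))*(-115) = -30*0*(-115) = 0*(-115) = 0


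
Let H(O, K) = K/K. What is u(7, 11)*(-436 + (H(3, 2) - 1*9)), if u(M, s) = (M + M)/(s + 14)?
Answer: -6216/25 ≈ -248.64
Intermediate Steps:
H(O, K) = 1
u(M, s) = 2*M/(14 + s) (u(M, s) = (2*M)/(14 + s) = 2*M/(14 + s))
u(7, 11)*(-436 + (H(3, 2) - 1*9)) = (2*7/(14 + 11))*(-436 + (1 - 1*9)) = (2*7/25)*(-436 + (1 - 9)) = (2*7*(1/25))*(-436 - 8) = (14/25)*(-444) = -6216/25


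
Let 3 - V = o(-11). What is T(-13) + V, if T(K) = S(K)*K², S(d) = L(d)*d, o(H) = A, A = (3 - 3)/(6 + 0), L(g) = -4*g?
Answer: -114241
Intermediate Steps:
A = 0 (A = 0/6 = 0*(⅙) = 0)
o(H) = 0
S(d) = -4*d² (S(d) = (-4*d)*d = -4*d²)
V = 3 (V = 3 - 1*0 = 3 + 0 = 3)
T(K) = -4*K⁴ (T(K) = (-4*K²)*K² = -4*K⁴)
T(-13) + V = -4*(-13)⁴ + 3 = -4*28561 + 3 = -114244 + 3 = -114241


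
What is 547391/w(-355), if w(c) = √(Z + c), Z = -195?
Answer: -547391*I*√22/110 ≈ -23341.0*I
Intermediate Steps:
w(c) = √(-195 + c)
547391/w(-355) = 547391/(√(-195 - 355)) = 547391/(√(-550)) = 547391/((5*I*√22)) = 547391*(-I*√22/110) = -547391*I*√22/110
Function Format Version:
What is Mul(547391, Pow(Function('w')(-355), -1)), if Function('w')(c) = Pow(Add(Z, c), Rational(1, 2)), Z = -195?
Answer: Mul(Rational(-547391, 110), I, Pow(22, Rational(1, 2))) ≈ Mul(-23341., I)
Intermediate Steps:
Function('w')(c) = Pow(Add(-195, c), Rational(1, 2))
Mul(547391, Pow(Function('w')(-355), -1)) = Mul(547391, Pow(Pow(Add(-195, -355), Rational(1, 2)), -1)) = Mul(547391, Pow(Pow(-550, Rational(1, 2)), -1)) = Mul(547391, Pow(Mul(5, I, Pow(22, Rational(1, 2))), -1)) = Mul(547391, Mul(Rational(-1, 110), I, Pow(22, Rational(1, 2)))) = Mul(Rational(-547391, 110), I, Pow(22, Rational(1, 2)))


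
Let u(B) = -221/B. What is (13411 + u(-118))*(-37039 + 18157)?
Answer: -14942450079/59 ≈ -2.5326e+8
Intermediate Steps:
(13411 + u(-118))*(-37039 + 18157) = (13411 - 221/(-118))*(-37039 + 18157) = (13411 - 221*(-1/118))*(-18882) = (13411 + 221/118)*(-18882) = (1582719/118)*(-18882) = -14942450079/59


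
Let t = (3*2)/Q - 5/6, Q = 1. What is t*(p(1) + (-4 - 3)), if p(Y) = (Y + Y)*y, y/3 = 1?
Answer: -31/6 ≈ -5.1667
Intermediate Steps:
t = 31/6 (t = (3*2)/1 - 5/6 = 6*1 - 5*⅙ = 6 - ⅚ = 31/6 ≈ 5.1667)
y = 3 (y = 3*1 = 3)
p(Y) = 6*Y (p(Y) = (Y + Y)*3 = (2*Y)*3 = 6*Y)
t*(p(1) + (-4 - 3)) = 31*(6*1 + (-4 - 3))/6 = 31*(6 - 7)/6 = (31/6)*(-1) = -31/6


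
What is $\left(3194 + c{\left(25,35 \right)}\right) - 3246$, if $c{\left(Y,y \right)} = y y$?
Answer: $1173$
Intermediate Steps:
$c{\left(Y,y \right)} = y^{2}$
$\left(3194 + c{\left(25,35 \right)}\right) - 3246 = \left(3194 + 35^{2}\right) - 3246 = \left(3194 + 1225\right) - 3246 = 4419 - 3246 = 1173$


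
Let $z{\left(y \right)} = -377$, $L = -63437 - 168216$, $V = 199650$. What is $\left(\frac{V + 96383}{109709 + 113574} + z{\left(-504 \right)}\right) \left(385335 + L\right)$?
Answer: $- \frac{12891100964756}{223283} \approx -5.7734 \cdot 10^{7}$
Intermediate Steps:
$L = -231653$ ($L = -63437 - 168216 = -231653$)
$\left(\frac{V + 96383}{109709 + 113574} + z{\left(-504 \right)}\right) \left(385335 + L\right) = \left(\frac{199650 + 96383}{109709 + 113574} - 377\right) \left(385335 - 231653\right) = \left(\frac{296033}{223283} - 377\right) 153682 = \left(- \frac{83881658}{223283}\right) 153682 = - \frac{12891100964756}{223283}$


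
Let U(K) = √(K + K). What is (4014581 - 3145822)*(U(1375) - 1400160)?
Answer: -1216401601440 + 4343795*√110 ≈ -1.2164e+12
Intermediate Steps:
U(K) = √2*√K (U(K) = √(2*K) = √2*√K)
(4014581 - 3145822)*(U(1375) - 1400160) = (4014581 - 3145822)*(√2*√1375 - 1400160) = 868759*(√2*(5*√55) - 1400160) = 868759*(5*√110 - 1400160) = 868759*(-1400160 + 5*√110) = -1216401601440 + 4343795*√110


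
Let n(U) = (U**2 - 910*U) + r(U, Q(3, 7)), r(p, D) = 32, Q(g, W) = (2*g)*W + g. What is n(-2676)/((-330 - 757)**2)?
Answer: 9596168/1181569 ≈ 8.1216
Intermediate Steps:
Q(g, W) = g + 2*W*g (Q(g, W) = 2*W*g + g = g + 2*W*g)
n(U) = 32 + U**2 - 910*U (n(U) = (U**2 - 910*U) + 32 = 32 + U**2 - 910*U)
n(-2676)/((-330 - 757)**2) = (32 + (-2676)**2 - 910*(-2676))/((-330 - 757)**2) = (32 + 7160976 + 2435160)/((-1087)**2) = 9596168/1181569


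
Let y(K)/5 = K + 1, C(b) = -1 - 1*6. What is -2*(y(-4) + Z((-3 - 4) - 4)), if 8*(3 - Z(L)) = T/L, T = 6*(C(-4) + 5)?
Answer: 267/11 ≈ 24.273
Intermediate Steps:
C(b) = -7 (C(b) = -1 - 6 = -7)
y(K) = 5 + 5*K (y(K) = 5*(K + 1) = 5*(1 + K) = 5 + 5*K)
T = -12 (T = 6*(-7 + 5) = 6*(-2) = -12)
Z(L) = 3 + 3/(2*L) (Z(L) = 3 - (-3)/(2*L) = 3 + 3/(2*L))
-2*(y(-4) + Z((-3 - 4) - 4)) = -2*((5 + 5*(-4)) + (3 + 3/(2*((-3 - 4) - 4)))) = -2*((5 - 20) + (3 + 3/(2*(-7 - 4)))) = -2*(-15 + (3 + (3/2)/(-11))) = -2*(-15 + (3 + (3/2)*(-1/11))) = -2*(-15 + (3 - 3/22)) = -2*(-15 + 63/22) = -2*(-267/22) = 267/11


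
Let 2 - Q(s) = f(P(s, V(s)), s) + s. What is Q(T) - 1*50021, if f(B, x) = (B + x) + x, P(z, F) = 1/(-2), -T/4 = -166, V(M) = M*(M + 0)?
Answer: -104021/2 ≈ -52011.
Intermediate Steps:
V(M) = M**2 (V(M) = M*M = M**2)
T = 664 (T = -4*(-166) = 664)
P(z, F) = -1/2
f(B, x) = B + 2*x
Q(s) = 5/2 - 3*s (Q(s) = 2 - ((-1/2 + 2*s) + s) = 2 - (-1/2 + 3*s) = 2 + (1/2 - 3*s) = 5/2 - 3*s)
Q(T) - 1*50021 = (5/2 - 3*664) - 1*50021 = (5/2 - 1992) - 50021 = -3979/2 - 50021 = -104021/2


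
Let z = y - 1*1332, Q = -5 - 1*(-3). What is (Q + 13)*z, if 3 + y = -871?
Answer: -24266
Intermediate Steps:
Q = -2 (Q = -5 + 3 = -2)
y = -874 (y = -3 - 871 = -874)
z = -2206 (z = -874 - 1*1332 = -874 - 1332 = -2206)
(Q + 13)*z = (-2 + 13)*(-2206) = 11*(-2206) = -24266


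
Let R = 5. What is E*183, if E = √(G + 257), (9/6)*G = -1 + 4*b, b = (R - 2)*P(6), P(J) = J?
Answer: 61*√2739 ≈ 3192.5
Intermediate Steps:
b = 18 (b = (5 - 2)*6 = 3*6 = 18)
G = 142/3 (G = 2*(-1 + 4*18)/3 = 2*(-1 + 72)/3 = (⅔)*71 = 142/3 ≈ 47.333)
E = √2739/3 (E = √(142/3 + 257) = √(913/3) = √2739/3 ≈ 17.445)
E*183 = (√2739/3)*183 = 61*√2739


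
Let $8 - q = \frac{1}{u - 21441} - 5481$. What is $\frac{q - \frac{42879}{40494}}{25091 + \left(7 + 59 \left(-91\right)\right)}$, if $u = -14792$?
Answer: $\frac{2684004018855}{9648921887786} \approx 0.27817$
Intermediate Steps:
$q = \frac{198882938}{36233}$ ($q = 8 - \left(\frac{1}{-14792 - 21441} - 5481\right) = 8 - \left(\frac{1}{-36233} - 5481\right) = 8 - \left(- \frac{1}{36233} - 5481\right) = 8 - - \frac{198593074}{36233} = 8 + \frac{198593074}{36233} = \frac{198882938}{36233} \approx 5489.0$)
$\frac{q - \frac{42879}{40494}}{25091 + \left(7 + 59 \left(-91\right)\right)} = \frac{\frac{198882938}{36233} - \frac{42879}{40494}}{25091 + \left(7 + 59 \left(-91\right)\right)} = \frac{\frac{198882938}{36233} - \frac{14293}{13498}}{25091 + \left(7 - 5369\right)} = \frac{\frac{198882938}{36233} - \frac{14293}{13498}}{25091 - 5362} = \frac{2684004018855}{489073034 \cdot 19729} = \frac{2684004018855}{489073034} \cdot \frac{1}{19729} = \frac{2684004018855}{9648921887786}$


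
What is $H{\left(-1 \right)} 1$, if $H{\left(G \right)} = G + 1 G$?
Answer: $-2$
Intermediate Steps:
$H{\left(G \right)} = 2 G$ ($H{\left(G \right)} = G + G = 2 G$)
$H{\left(-1 \right)} 1 = 2 \left(-1\right) 1 = \left(-2\right) 1 = -2$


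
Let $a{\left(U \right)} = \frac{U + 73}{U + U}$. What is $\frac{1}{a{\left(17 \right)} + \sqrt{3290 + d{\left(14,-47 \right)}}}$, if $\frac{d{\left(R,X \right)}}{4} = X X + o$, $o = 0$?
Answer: $- \frac{255}{1167463} + \frac{289 \sqrt{12126}}{3502389} \approx 0.008868$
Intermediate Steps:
$d{\left(R,X \right)} = 4 X^{2}$ ($d{\left(R,X \right)} = 4 \left(X X + 0\right) = 4 \left(X^{2} + 0\right) = 4 X^{2}$)
$a{\left(U \right)} = \frac{73 + U}{2 U}$
$\frac{1}{a{\left(17 \right)} + \sqrt{3290 + d{\left(14,-47 \right)}}} = \frac{1}{\frac{73 + 17}{2 \cdot 17} + \sqrt{3290 + 4 \left(-47\right)^{2}}} = \frac{1}{\frac{1}{2} \cdot \frac{1}{17} \cdot 90 + \sqrt{3290 + 4 \cdot 2209}} = \frac{1}{\frac{45}{17} + \sqrt{3290 + 8836}} = \frac{1}{\frac{45}{17} + \sqrt{12126}}$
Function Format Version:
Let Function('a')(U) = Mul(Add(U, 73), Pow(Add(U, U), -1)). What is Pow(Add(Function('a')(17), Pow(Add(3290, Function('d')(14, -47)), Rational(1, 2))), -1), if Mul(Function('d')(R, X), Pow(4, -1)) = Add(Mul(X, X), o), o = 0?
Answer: Add(Rational(-255, 1167463), Mul(Rational(289, 3502389), Pow(12126, Rational(1, 2)))) ≈ 0.0088680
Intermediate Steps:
Function('d')(R, X) = Mul(4, Pow(X, 2)) (Function('d')(R, X) = Mul(4, Add(Mul(X, X), 0)) = Mul(4, Add(Pow(X, 2), 0)) = Mul(4, Pow(X, 2)))
Function('a')(U) = Mul(Rational(1, 2), Pow(U, -1), Add(73, U)) (Function('a')(U) = Mul(Add(73, U), Pow(Mul(2, U), -1)) = Mul(Add(73, U), Mul(Rational(1, 2), Pow(U, -1))) = Mul(Rational(1, 2), Pow(U, -1), Add(73, U)))
Pow(Add(Function('a')(17), Pow(Add(3290, Function('d')(14, -47)), Rational(1, 2))), -1) = Pow(Add(Mul(Rational(1, 2), Pow(17, -1), Add(73, 17)), Pow(Add(3290, Mul(4, Pow(-47, 2))), Rational(1, 2))), -1) = Pow(Add(Mul(Rational(1, 2), Rational(1, 17), 90), Pow(Add(3290, Mul(4, 2209)), Rational(1, 2))), -1) = Pow(Add(Rational(45, 17), Pow(Add(3290, 8836), Rational(1, 2))), -1) = Pow(Add(Rational(45, 17), Pow(12126, Rational(1, 2))), -1)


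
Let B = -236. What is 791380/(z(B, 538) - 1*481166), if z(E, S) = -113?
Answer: -791380/481279 ≈ -1.6443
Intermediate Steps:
791380/(z(B, 538) - 1*481166) = 791380/(-113 - 1*481166) = 791380/(-113 - 481166) = 791380/(-481279) = 791380*(-1/481279) = -791380/481279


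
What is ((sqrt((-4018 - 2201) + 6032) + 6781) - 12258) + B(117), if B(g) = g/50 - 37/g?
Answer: -32028611/5850 + I*sqrt(187) ≈ -5475.0 + 13.675*I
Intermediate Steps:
B(g) = -37/g + g/50 (B(g) = g*(1/50) - 37/g = g/50 - 37/g = -37/g + g/50)
((sqrt((-4018 - 2201) + 6032) + 6781) - 12258) + B(117) = ((sqrt((-4018 - 2201) + 6032) + 6781) - 12258) + (-37/117 + (1/50)*117) = ((sqrt(-6219 + 6032) + 6781) - 12258) + (-37*1/117 + 117/50) = ((sqrt(-187) + 6781) - 12258) + (-37/117 + 117/50) = ((I*sqrt(187) + 6781) - 12258) + 11839/5850 = ((6781 + I*sqrt(187)) - 12258) + 11839/5850 = (-5477 + I*sqrt(187)) + 11839/5850 = -32028611/5850 + I*sqrt(187)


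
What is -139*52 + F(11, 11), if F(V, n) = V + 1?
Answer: -7216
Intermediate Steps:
F(V, n) = 1 + V
-139*52 + F(11, 11) = -139*52 + (1 + 11) = -7228 + 12 = -7216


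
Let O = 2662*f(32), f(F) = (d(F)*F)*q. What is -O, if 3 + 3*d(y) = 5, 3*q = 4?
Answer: -681472/9 ≈ -75719.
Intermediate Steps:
q = 4/3 (q = (⅓)*4 = 4/3 ≈ 1.3333)
d(y) = ⅔ (d(y) = -1 + (⅓)*5 = -1 + 5/3 = ⅔)
f(F) = 8*F/9 (f(F) = (2*F/3)*(4/3) = 8*F/9)
O = 681472/9 (O = 2662*((8/9)*32) = 2662*(256/9) = 681472/9 ≈ 75719.)
-O = -1*681472/9 = -681472/9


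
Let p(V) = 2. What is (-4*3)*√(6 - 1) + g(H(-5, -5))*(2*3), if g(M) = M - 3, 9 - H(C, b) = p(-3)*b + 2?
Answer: 84 - 12*√5 ≈ 57.167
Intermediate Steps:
H(C, b) = 7 - 2*b (H(C, b) = 9 - (2*b + 2) = 9 - (2 + 2*b) = 9 + (-2 - 2*b) = 7 - 2*b)
g(M) = -3 + M
(-4*3)*√(6 - 1) + g(H(-5, -5))*(2*3) = (-4*3)*√(6 - 1) + (-3 + (7 - 2*(-5)))*(2*3) = -12*√5 + (-3 + (7 + 10))*6 = -12*√5 + (-3 + 17)*6 = -12*√5 + 14*6 = -12*√5 + 84 = 84 - 12*√5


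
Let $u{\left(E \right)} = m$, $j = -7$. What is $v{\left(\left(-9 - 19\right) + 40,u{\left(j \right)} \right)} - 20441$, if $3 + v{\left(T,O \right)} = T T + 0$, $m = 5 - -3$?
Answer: $-20300$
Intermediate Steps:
$m = 8$ ($m = 5 + 3 = 8$)
$u{\left(E \right)} = 8$
$v{\left(T,O \right)} = -3 + T^{2}$ ($v{\left(T,O \right)} = -3 + \left(T T + 0\right) = -3 + \left(T^{2} + 0\right) = -3 + T^{2}$)
$v{\left(\left(-9 - 19\right) + 40,u{\left(j \right)} \right)} - 20441 = \left(-3 + \left(\left(-9 - 19\right) + 40\right)^{2}\right) - 20441 = \left(-3 + \left(-28 + 40\right)^{2}\right) - 20441 = \left(-3 + 12^{2}\right) - 20441 = \left(-3 + 144\right) - 20441 = 141 - 20441 = -20300$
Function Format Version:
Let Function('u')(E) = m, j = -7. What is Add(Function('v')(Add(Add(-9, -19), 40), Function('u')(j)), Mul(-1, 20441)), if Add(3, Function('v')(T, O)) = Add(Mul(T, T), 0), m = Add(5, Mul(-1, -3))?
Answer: -20300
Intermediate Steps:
m = 8 (m = Add(5, 3) = 8)
Function('u')(E) = 8
Function('v')(T, O) = Add(-3, Pow(T, 2)) (Function('v')(T, O) = Add(-3, Add(Mul(T, T), 0)) = Add(-3, Add(Pow(T, 2), 0)) = Add(-3, Pow(T, 2)))
Add(Function('v')(Add(Add(-9, -19), 40), Function('u')(j)), Mul(-1, 20441)) = Add(Add(-3, Pow(Add(Add(-9, -19), 40), 2)), Mul(-1, 20441)) = Add(Add(-3, Pow(Add(-28, 40), 2)), -20441) = Add(Add(-3, Pow(12, 2)), -20441) = Add(Add(-3, 144), -20441) = Add(141, -20441) = -20300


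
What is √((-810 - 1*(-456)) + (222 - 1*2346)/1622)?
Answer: 2*I*√58423629/811 ≈ 18.85*I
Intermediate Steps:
√((-810 - 1*(-456)) + (222 - 1*2346)/1622) = √((-810 + 456) + (222 - 2346)*(1/1622)) = √(-354 - 2124*1/1622) = √(-354 - 1062/811) = √(-288156/811) = 2*I*√58423629/811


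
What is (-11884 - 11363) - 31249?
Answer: -54496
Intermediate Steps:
(-11884 - 11363) - 31249 = -23247 - 31249 = -54496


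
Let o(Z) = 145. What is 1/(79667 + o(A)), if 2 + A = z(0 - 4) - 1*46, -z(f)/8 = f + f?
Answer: 1/79812 ≈ 1.2529e-5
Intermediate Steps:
z(f) = -16*f (z(f) = -8*(f + f) = -16*f)
A = 16 (A = -2 + (-16*(0 - 4) - 1*46) = -2 + (-16*(-4) - 46) = -2 + (64 - 46) = -2 + 18 = 16)
1/(79667 + o(A)) = 1/(79667 + 145) = 1/79812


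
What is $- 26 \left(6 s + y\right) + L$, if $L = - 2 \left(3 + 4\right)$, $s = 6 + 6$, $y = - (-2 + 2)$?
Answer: $-1886$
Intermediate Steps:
$y = 0$ ($y = \left(-1\right) 0 = 0$)
$s = 12$
$L = -14$ ($L = \left(-2\right) 7 = -14$)
$- 26 \left(6 s + y\right) + L = - 26 \left(6 \cdot 12 + 0\right) - 14 = - 26 \left(72 + 0\right) - 14 = \left(-26\right) 72 - 14 = -1872 - 14 = -1886$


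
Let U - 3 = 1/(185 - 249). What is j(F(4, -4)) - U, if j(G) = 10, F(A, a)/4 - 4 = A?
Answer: 449/64 ≈ 7.0156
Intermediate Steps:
F(A, a) = 16 + 4*A
U = 191/64 (U = 3 + 1/(185 - 249) = 3 + 1/(-64) = 3 - 1/64 = 191/64 ≈ 2.9844)
j(F(4, -4)) - U = 10 - 1*191/64 = 10 - 191/64 = 449/64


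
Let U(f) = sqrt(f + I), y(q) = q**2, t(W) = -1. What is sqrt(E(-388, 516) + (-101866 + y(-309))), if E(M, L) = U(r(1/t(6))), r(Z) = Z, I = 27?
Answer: sqrt(-6385 + sqrt(26)) ≈ 79.874*I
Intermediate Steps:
U(f) = sqrt(27 + f) (U(f) = sqrt(f + 27) = sqrt(27 + f))
E(M, L) = sqrt(26) (E(M, L) = sqrt(27 + 1/(-1)) = sqrt(27 - 1) = sqrt(26))
sqrt(E(-388, 516) + (-101866 + y(-309))) = sqrt(sqrt(26) + (-101866 + (-309)**2)) = sqrt(sqrt(26) + (-101866 + 95481)) = sqrt(sqrt(26) - 6385) = sqrt(-6385 + sqrt(26))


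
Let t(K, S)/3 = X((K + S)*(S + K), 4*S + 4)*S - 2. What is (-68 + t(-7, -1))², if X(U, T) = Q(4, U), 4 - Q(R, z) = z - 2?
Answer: 10000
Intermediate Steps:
Q(R, z) = 6 - z (Q(R, z) = 4 - (z - 2) = 4 - (-2 + z) = 4 + (2 - z) = 6 - z)
X(U, T) = 6 - U
t(K, S) = -6 + 3*S*(6 - (K + S)²) (t(K, S) = 3*((6 - (K + S)*(S + K))*S - 2) = 3*((6 - (K + S)*(K + S))*S - 2) = 3*((6 - (K + S)²)*S - 2) = 3*(S*(6 - (K + S)²) - 2) = 3*(-2 + S*(6 - (K + S)²)) = -6 + 3*S*(6 - (K + S)²))
(-68 + t(-7, -1))² = (-68 + (-6 - 3*(-1)*(-6 + (-7)² + (-1)² + 2*(-7)*(-1))))² = (-68 + (-6 - 3*(-1)*(-6 + 49 + 1 + 14)))² = (-68 + (-6 - 3*(-1)*58))² = (-68 + (-6 + 174))² = (-68 + 168)² = 100² = 10000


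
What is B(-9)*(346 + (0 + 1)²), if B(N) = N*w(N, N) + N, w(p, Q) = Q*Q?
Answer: -256086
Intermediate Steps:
w(p, Q) = Q²
B(N) = N + N³ (B(N) = N*N² + N = N³ + N = N + N³)
B(-9)*(346 + (0 + 1)²) = (-9 + (-9)³)*(346 + (0 + 1)²) = (-9 - 729)*(346 + 1²) = -738*(346 + 1) = -738*347 = -256086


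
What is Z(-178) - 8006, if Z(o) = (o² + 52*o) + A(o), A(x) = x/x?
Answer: 14423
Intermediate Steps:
A(x) = 1
Z(o) = 1 + o² + 52*o (Z(o) = (o² + 52*o) + 1 = 1 + o² + 52*o)
Z(-178) - 8006 = (1 + (-178)² + 52*(-178)) - 8006 = (1 + 31684 - 9256) - 8006 = 22429 - 8006 = 14423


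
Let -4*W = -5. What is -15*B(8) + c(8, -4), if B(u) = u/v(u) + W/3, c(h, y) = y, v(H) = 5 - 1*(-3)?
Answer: -101/4 ≈ -25.250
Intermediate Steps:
v(H) = 8 (v(H) = 5 + 3 = 8)
W = 5/4 (W = -¼*(-5) = 5/4 ≈ 1.2500)
B(u) = 5/12 + u/8 (B(u) = u/8 + (5/4)/3 = u*(⅛) + (5/4)*(⅓) = u/8 + 5/12 = 5/12 + u/8)
-15*B(8) + c(8, -4) = -15*(5/12 + (⅛)*8) - 4 = -15*(5/12 + 1) - 4 = -15*17/12 - 4 = -85/4 - 4 = -101/4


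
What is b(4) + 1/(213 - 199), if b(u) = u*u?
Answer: 225/14 ≈ 16.071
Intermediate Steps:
b(u) = u**2
b(4) + 1/(213 - 199) = 4**2 + 1/(213 - 199) = 16 + 1/14 = 225/14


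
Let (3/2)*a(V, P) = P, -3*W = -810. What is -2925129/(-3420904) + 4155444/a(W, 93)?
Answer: 7107778179687/106048024 ≈ 67024.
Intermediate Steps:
W = 270 (W = -1/3*(-810) = 270)
a(V, P) = 2*P/3
-2925129/(-3420904) + 4155444/a(W, 93) = -2925129/(-3420904) + 4155444/(((2/3)*93)) = -2925129*(-1/3420904) + 4155444/62 = 2925129/3420904 + 4155444*(1/62) = 2925129/3420904 + 2077722/31 = 7107778179687/106048024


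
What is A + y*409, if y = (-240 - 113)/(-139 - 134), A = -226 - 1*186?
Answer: 31901/273 ≈ 116.85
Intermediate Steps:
A = -412 (A = -226 - 186 = -412)
y = 353/273 (y = -353/(-273) = -353*(-1/273) = 353/273 ≈ 1.2930)
A + y*409 = -412 + (353/273)*409 = -412 + 144377/273 = 31901/273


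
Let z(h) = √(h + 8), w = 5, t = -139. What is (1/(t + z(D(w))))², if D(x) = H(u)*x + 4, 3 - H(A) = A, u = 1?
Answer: (139 - √22)⁻² ≈ 5.5435e-5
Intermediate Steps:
H(A) = 3 - A
D(x) = 4 + 2*x (D(x) = (3 - 1*1)*x + 4 = (3 - 1)*x + 4 = 2*x + 4 = 4 + 2*x)
z(h) = √(8 + h)
(1/(t + z(D(w))))² = (1/(-139 + √(8 + (4 + 2*5))))² = (1/(-139 + √(8 + (4 + 10))))² = (1/(-139 + √(8 + 14)))² = (1/(-139 + √22))² = (-139 + √22)⁻²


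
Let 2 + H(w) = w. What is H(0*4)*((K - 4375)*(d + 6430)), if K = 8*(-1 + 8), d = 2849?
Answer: 80152002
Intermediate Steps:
H(w) = -2 + w
K = 56 (K = 8*7 = 56)
H(0*4)*((K - 4375)*(d + 6430)) = (-2 + 0*4)*((56 - 4375)*(2849 + 6430)) = (-2 + 0)*(-4319*9279) = -2*(-40076001) = 80152002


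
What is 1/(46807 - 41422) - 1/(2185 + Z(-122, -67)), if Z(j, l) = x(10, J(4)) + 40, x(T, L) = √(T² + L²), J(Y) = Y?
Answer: -7031116/26658490965 + 2*√29/4950509 ≈ -0.00026157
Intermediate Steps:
x(T, L) = √(L² + T²)
Z(j, l) = 40 + 2*√29 (Z(j, l) = √(4² + 10²) + 40 = √(16 + 100) + 40 = √116 + 40 = 2*√29 + 40 = 40 + 2*√29)
1/(46807 - 41422) - 1/(2185 + Z(-122, -67)) = 1/(46807 - 41422) - 1/(2185 + (40 + 2*√29)) = 1/5385 - 1/(2225 + 2*√29)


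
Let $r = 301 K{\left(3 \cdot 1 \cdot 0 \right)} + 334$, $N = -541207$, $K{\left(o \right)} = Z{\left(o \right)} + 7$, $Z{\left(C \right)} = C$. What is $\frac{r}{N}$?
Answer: $- \frac{2441}{541207} \approx -0.0045103$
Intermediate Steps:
$K{\left(o \right)} = 7 + o$ ($K{\left(o \right)} = o + 7 = 7 + o$)
$r = 2441$ ($r = 301 \left(7 + 3 \cdot 1 \cdot 0\right) + 334 = 301 \left(7 + 3 \cdot 0\right) + 334 = 301 \left(7 + 0\right) + 334 = 301 \cdot 7 + 334 = 2107 + 334 = 2441$)
$\frac{r}{N} = \frac{2441}{-541207} = 2441 \left(- \frac{1}{541207}\right) = - \frac{2441}{541207}$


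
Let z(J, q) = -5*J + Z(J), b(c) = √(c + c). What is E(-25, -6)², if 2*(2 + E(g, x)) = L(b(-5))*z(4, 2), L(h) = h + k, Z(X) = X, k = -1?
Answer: -604 - 96*I*√10 ≈ -604.0 - 303.58*I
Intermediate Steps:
b(c) = √2*√c (b(c) = √(2*c) = √2*√c)
z(J, q) = -4*J (z(J, q) = -5*J + J = -4*J)
L(h) = -1 + h (L(h) = h - 1 = -1 + h)
E(g, x) = 6 - 8*I*√10 (E(g, x) = -2 + ((-1 + √2*√(-5))*(-4*4))/2 = -2 + ((-1 + √2*(I*√5))*(-16))/2 = -2 + ((-1 + I*√10)*(-16))/2 = -2 + (16 - 16*I*√10)/2 = -2 + (8 - 8*I*√10) = 6 - 8*I*√10)
E(-25, -6)² = (6 - 8*I*√10)²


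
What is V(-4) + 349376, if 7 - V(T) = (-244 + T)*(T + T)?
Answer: 347399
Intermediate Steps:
V(T) = 7 - 2*T*(-244 + T) (V(T) = 7 - (-244 + T)*(T + T) = 7 - (-244 + T)*2*T = 7 - 2*T*(-244 + T))
V(-4) + 349376 = (7 - 2*(-4)² + 488*(-4)) + 349376 = (7 - 2*16 - 1952) + 349376 = (7 - 32 - 1952) + 349376 = -1977 + 349376 = 347399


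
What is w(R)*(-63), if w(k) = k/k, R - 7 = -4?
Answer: -63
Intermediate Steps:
R = 3 (R = 7 - 4 = 3)
w(k) = 1
w(R)*(-63) = 1*(-63) = -63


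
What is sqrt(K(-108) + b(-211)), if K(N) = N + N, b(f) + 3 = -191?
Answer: I*sqrt(410) ≈ 20.248*I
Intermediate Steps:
b(f) = -194 (b(f) = -3 - 191 = -194)
K(N) = 2*N
sqrt(K(-108) + b(-211)) = sqrt(2*(-108) - 194) = sqrt(-216 - 194) = sqrt(-410) = I*sqrt(410)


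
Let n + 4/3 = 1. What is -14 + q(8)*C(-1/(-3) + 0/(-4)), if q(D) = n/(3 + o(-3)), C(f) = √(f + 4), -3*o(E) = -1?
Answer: -14 - √39/30 ≈ -14.208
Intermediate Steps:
n = -⅓ (n = -4/3 + 1 = -⅓ ≈ -0.33333)
o(E) = ⅓ (o(E) = -⅓*(-1) = ⅓)
C(f) = √(4 + f)
q(D) = -⅒ (q(D) = -⅓/(3 + ⅓) = -⅓/(10/3) = (3/10)*(-⅓) = -⅒)
-14 + q(8)*C(-1/(-3) + 0/(-4)) = -14 - √(4 + (-1/(-3) + 0/(-4)))/10 = -14 - √(4 + (-1*(-⅓) + 0*(-¼)))/10 = -14 - √(4 + (⅓ + 0))/10 = -14 - √(4 + ⅓)/10 = -14 - √39/30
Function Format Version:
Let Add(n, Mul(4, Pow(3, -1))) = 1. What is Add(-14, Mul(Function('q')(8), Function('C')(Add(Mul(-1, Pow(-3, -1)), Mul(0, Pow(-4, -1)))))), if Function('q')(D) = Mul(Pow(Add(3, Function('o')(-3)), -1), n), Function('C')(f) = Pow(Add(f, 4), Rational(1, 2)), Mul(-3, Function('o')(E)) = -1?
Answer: Add(-14, Mul(Rational(-1, 30), Pow(39, Rational(1, 2)))) ≈ -14.208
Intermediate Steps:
n = Rational(-1, 3) (n = Add(Rational(-4, 3), 1) = Rational(-1, 3) ≈ -0.33333)
Function('o')(E) = Rational(1, 3) (Function('o')(E) = Mul(Rational(-1, 3), -1) = Rational(1, 3))
Function('C')(f) = Pow(Add(4, f), Rational(1, 2))
Function('q')(D) = Rational(-1, 10) (Function('q')(D) = Mul(Pow(Add(3, Rational(1, 3)), -1), Rational(-1, 3)) = Mul(Pow(Rational(10, 3), -1), Rational(-1, 3)) = Mul(Rational(3, 10), Rational(-1, 3)) = Rational(-1, 10))
Add(-14, Mul(Function('q')(8), Function('C')(Add(Mul(-1, Pow(-3, -1)), Mul(0, Pow(-4, -1)))))) = Add(-14, Mul(Rational(-1, 10), Pow(Add(4, Add(Mul(-1, Pow(-3, -1)), Mul(0, Pow(-4, -1)))), Rational(1, 2)))) = Add(-14, Mul(Rational(-1, 10), Pow(Add(4, Add(Mul(-1, Rational(-1, 3)), Mul(0, Rational(-1, 4)))), Rational(1, 2)))) = Add(-14, Mul(Rational(-1, 10), Pow(Add(4, Add(Rational(1, 3), 0)), Rational(1, 2)))) = Add(-14, Mul(Rational(-1, 10), Pow(Add(4, Rational(1, 3)), Rational(1, 2)))) = Add(-14, Mul(Rational(-1, 10), Pow(Rational(13, 3), Rational(1, 2)))) = Add(-14, Mul(Rational(-1, 10), Mul(Rational(1, 3), Pow(39, Rational(1, 2))))) = Add(-14, Mul(Rational(-1, 30), Pow(39, Rational(1, 2))))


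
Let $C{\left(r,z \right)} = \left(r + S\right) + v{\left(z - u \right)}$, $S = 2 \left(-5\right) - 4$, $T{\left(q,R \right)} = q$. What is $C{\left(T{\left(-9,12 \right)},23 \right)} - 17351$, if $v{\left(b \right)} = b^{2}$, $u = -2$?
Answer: $-16749$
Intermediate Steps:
$S = -14$ ($S = -10 - 4 = -14$)
$C{\left(r,z \right)} = -14 + r + \left(2 + z\right)^{2}$ ($C{\left(r,z \right)} = \left(r - 14\right) + \left(z - -2\right)^{2} = \left(-14 + r\right) + \left(z + 2\right)^{2} = \left(-14 + r\right) + \left(2 + z\right)^{2} = -14 + r + \left(2 + z\right)^{2}$)
$C{\left(T{\left(-9,12 \right)},23 \right)} - 17351 = \left(-14 - 9 + \left(2 + 23\right)^{2}\right) - 17351 = \left(-14 - 9 + 25^{2}\right) - 17351 = \left(-14 - 9 + 625\right) - 17351 = 602 - 17351 = -16749$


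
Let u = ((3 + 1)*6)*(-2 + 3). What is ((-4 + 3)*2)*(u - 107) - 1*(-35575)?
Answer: 35741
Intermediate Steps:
u = 24 (u = (4*6)*1 = 24*1 = 24)
((-4 + 3)*2)*(u - 107) - 1*(-35575) = ((-4 + 3)*2)*(24 - 107) - 1*(-35575) = -1*2*(-83) + 35575 = -2*(-83) + 35575 = 166 + 35575 = 35741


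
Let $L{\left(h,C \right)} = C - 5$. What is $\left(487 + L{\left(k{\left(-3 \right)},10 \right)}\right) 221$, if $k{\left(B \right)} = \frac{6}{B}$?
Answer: $108732$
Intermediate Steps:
$L{\left(h,C \right)} = -5 + C$
$\left(487 + L{\left(k{\left(-3 \right)},10 \right)}\right) 221 = \left(487 + \left(-5 + 10\right)\right) 221 = \left(487 + 5\right) 221 = 492 \cdot 221 = 108732$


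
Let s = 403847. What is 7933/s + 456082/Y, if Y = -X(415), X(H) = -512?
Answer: 92095704575/103384832 ≈ 890.80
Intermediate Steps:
Y = 512 (Y = -1*(-512) = 512)
7933/s + 456082/Y = 7933/403847 + 456082/512 = 7933*(1/403847) + 456082*(1/512) = 7933/403847 + 228041/256 = 92095704575/103384832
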